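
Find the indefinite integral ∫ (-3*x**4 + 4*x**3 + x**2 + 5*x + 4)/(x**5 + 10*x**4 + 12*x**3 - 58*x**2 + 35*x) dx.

4*log(x)/35 - 173*log(x - 1)/1152 + 2371*log(x + 5)/360 - 8557*log(x + 7)/896 - 11/(48*x - 48) + C

Factor the denominator: x*(x - 1)**2*(x + 5)*(x + 7).
Partial-fraction decomposition: -8557/(896*(x + 7)) + 2371/(360*(x + 5)) - 173/(1152*(x - 1)) + 11/(48*(x - 1)**2) + 4/(35*x).
Integrate each term; A/(x−a) gives A·log|x−a|; A/(x−a)² gives −A/(x−a).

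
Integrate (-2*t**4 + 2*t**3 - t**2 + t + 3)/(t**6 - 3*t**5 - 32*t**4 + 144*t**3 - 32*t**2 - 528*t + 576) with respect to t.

-131*log(t - 4)/80 + 37*log(t - 3)/15 - 479*log(t - 2)/512 - 17*log(t + 2)/640 + 1021*log(t + 6)/7680 + 15/(64*t - 128) + C

Factor the denominator: (t - 4)*(t - 3)*(t - 2)**2*(t + 2)*(t + 6).
Partial-fraction decomposition: 1021/(7680*(t + 6)) - 17/(640*(t + 2)) - 479/(512*(t - 2)) - 15/(64*(t - 2)**2) + 37/(15*(t - 3)) - 131/(80*(t - 4)).
Integrate each term; A/(t−a) gives A·log|t−a|; A/(t−a)² gives −A/(t−a).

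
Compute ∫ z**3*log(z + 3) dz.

z**4*log(z + 3)/4 - z**4/16 + z**3/4 - 9*z**2/8 + 27*z/4 - 81*log(z + 3)/4 + C

Use integration by parts with u = log(z + 3), dv = z**3 dz.
Then du = 1/(z + 3) dz and v = z**4/4.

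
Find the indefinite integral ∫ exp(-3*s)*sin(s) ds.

Let I denote the integral. Integrate by parts with u = sin(s), dv = exp(-3*s) ds, so v = -exp(-3*s)/3: I = -exp(-3*s)*sin(s)/3 + (1/3)·∫ exp(-3*s)*cos(s) ds.
Apply parts again with u = cos(s), dv = exp(-3*s) ds: ∫ exp(-3*s)*cos(s) ds = -exp(-3*s)*cos(s)/3 − (1/3)·I. Substituting back brings back I: I = -exp(-3*s)*sin(s)/3 - exp(-3*s)*cos(s)/9 − (1/9)·I.
Solving for I: (1 + 1/9)·I equals the remaining terms, so I = (9/10)·(-exp(-3*s)*sin(s)/3 - exp(-3*s)*cos(s)/9).

-3*exp(-3*s)*sin(s)/10 - exp(-3*s)*cos(s)/10 + C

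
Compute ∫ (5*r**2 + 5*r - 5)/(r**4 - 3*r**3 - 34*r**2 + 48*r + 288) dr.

41*log(r - 6)/36 - 95*log(r - 4)/112 + 25*log(r + 3)/63 - 11*log(r + 4)/16 + C

Factor the denominator: (r - 6)*(r - 4)*(r + 3)*(r + 4).
Partial-fraction decomposition: -11/(16*(r + 4)) + 25/(63*(r + 3)) - 95/(112*(r - 4)) + 41/(36*(r - 6)).
Integrate each term: A/(r−a) contributes A·log|r−a|.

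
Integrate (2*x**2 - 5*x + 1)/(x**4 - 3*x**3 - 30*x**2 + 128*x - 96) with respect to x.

161*log(x - 4)/900 - 2*log(x - 1)/63 - 103*log(x + 6)/700 - 13/(30*x - 120) + C

Factor the denominator: (x - 4)**2*(x - 1)*(x + 6).
Partial-fraction decomposition: -103/(700*(x + 6)) - 2/(63*(x - 1)) + 161/(900*(x - 4)) + 13/(30*(x - 4)**2).
Integrate each term; A/(x−a) gives A·log|x−a|; A/(x−a)² gives −A/(x−a).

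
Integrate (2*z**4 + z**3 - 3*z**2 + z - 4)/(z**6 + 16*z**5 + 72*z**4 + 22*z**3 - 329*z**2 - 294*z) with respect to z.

Factor the denominator: z*(z - 2)*(z + 1)*(z + 3)*(z + 7)**2.
Partial-fraction decomposition: 83261/(381024*(z + 7)) + 4301/(1512*(z + 7)**2) - 101/(480*(z + 3)) - 7/(216*(z + 1)) + 13/(1215*(z - 2)) + 2/(147*z).
Integrate each term; A/(z−a) gives A·log|z−a|; A/(z−a)² gives −A/(z−a).

2*log(z)/147 + 13*log(z - 2)/1215 - 7*log(z + 1)/216 - 101*log(z + 3)/480 + 83261*log(z + 7)/381024 - 4301/(1512*z + 10584) + C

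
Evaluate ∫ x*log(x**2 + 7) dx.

x**2*log(x**2 + 7)/2 - x**2/2 + 7*log(x**2 + 7)/2 + C

Let u = x**2 + 7, so du = (2*x) dx.
The integral becomes (1/2)·∫ log(u) du; integrate by parts with u′=log(u), dv′=du.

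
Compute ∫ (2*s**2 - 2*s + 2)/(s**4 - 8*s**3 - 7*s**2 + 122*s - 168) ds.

Factor the denominator: (s - 7)*(s - 3)*(s - 2)*(s + 4).
Partial-fraction decomposition: -1/(11*(s + 4)) + 1/(5*(s - 2)) - 1/(2*(s - 3)) + 43/(110*(s - 7)).
Integrate each term: A/(s−a) contributes A·log|s−a|.

43*log(s - 7)/110 - log(s - 3)/2 + log(s - 2)/5 - log(s + 4)/11 + C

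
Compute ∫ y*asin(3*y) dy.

y**2*asin(3*y)/2 + y*sqrt(-9*y**2 + 1)/12 - asin(3*y)/36 + C

Use integration by parts with u = arcsin(3*y), dv = y dy.
Then du = 3/sqrt(-9*y**2 + 1) dy.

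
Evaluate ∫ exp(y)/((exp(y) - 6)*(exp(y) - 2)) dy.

log(exp(y) - 6)/4 - log(exp(y) - 2)/4 + C

Let u = e^y, du = e^y dy.
The integral becomes ∫ du/((u-6)(u-2)); decompose into partial fractions.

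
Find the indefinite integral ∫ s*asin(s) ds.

s**2*asin(s)/2 + s*sqrt(-s**2 + 1)/4 - asin(s)/4 + C

Use integration by parts with u = arcsin(s), dv = s ds.
Then du = 1/sqrt(-s**2 + 1) ds.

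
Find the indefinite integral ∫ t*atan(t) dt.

Use integration by parts with u = arctan(t), dv = t dt.
Then du = 1/(t**2 + 1) dt.

t**2*atan(t)/2 - t/2 + atan(t)/2 + C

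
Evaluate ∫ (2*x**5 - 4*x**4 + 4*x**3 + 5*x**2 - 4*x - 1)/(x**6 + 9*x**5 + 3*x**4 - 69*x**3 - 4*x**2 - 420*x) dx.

log(x)/420 + 151*log(x - 3)/1560 - 157*log(x + 5)/40 + 22159*log(x + 7)/3710 - 405*log(x**2 + 4)/5512 - 73*atan(x/2)/1378 + C

Factor the denominator: x*(x - 3)*(x + 5)*(x + 7)*(x**2 + 4).
Partial-fraction decomposition: -(405*x + 292)/(2756*(x**2 + 4)) + 22159/(3710*(x + 7)) - 157/(40*(x + 5)) + 151/(1560*(x - 3)) + 1/(420*x).
Integrate each term; A/(x−a) gives A·log|x−a|; the (Bx+D)/(x²+p²) term gives a log and an atan.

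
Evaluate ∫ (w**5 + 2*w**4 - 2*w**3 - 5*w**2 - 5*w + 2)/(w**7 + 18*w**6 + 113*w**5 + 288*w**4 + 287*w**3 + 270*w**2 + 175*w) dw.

Factor the denominator: w*(w + 1)*(w + 5)**2*(w + 7)*(w**2 + 1).
Partial-fraction decomposition: -(18*w + 599)/(16900*(w**2 + 1)) - 11527/(8400*(w + 7)) + 375299/(270400*(w + 5)) - 1723/(1040*(w + 5)**2) - 5/(192*(w + 1)) + 2/(175*w).
Integrate each term; A/(w−a) gives A·log|w−a|; the (Bw+D)/(w²+p²) term gives a log and an atan.

2*log(w)/175 - 5*log(w + 1)/192 + 375299*log(w + 5)/270400 - 11527*log(w + 7)/8400 - 9*log(w**2 + 1)/16900 - 599*atan(w)/16900 + 1723/(1040*w + 5200) + C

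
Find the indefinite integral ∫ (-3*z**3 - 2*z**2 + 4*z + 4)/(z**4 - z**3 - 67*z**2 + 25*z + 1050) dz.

-365*log(z - 7)/104 + 401*log(z - 5)/220 + 103*log(z + 5)/40 - 556*log(z + 6)/143 + C

Factor the denominator: (z - 7)*(z - 5)*(z + 5)*(z + 6).
Partial-fraction decomposition: -556/(143*(z + 6)) + 103/(40*(z + 5)) + 401/(220*(z - 5)) - 365/(104*(z - 7)).
Integrate each term: A/(z−a) contributes A·log|z−a|.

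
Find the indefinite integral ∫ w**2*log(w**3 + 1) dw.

w**3*log(w**3 + 1)/3 - w**3/3 + log(w**3 + 1)/3 + C

Let u = w**3 + 1, so du = (3*w**2) dw.
The integral becomes (1/3)·∫ log(u) du; integrate by parts with u′=log(u), dv′=du.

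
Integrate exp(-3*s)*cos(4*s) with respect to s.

4*exp(-3*s)*sin(4*s)/25 - 3*exp(-3*s)*cos(4*s)/25 + C

Let I denote the integral. Integrate by parts with u = cos(4*s), dv = exp(-3*s) ds, so v = -exp(-3*s)/3: I = -exp(-3*s)*cos(4*s)/3 − (4/3)·∫ exp(-3*s)*sin(4*s) ds.
Apply parts again with u = sin(4*s), dv = exp(-3*s) ds: ∫ exp(-3*s)*sin(4*s) ds = -exp(-3*s)*sin(4*s)/3 + (4/3)·I. Substituting back brings back I: I = 4*exp(-3*s)*sin(4*s)/9 - exp(-3*s)*cos(4*s)/3 − (16/9)·I.
Solving for I: (1 + 16/9)·I equals the remaining terms, so I = (9/25)·(4*exp(-3*s)*sin(4*s)/9 - exp(-3*s)*cos(4*s)/3).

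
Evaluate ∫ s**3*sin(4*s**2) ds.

Let u = s², du = 2s ds; rewrite as (1/2)∫ u^1·sin(4u) du.
Now integrate by parts 1 time.

-s**2*cos(4*s**2)/8 + sin(4*s**2)/32 + C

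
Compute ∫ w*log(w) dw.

w**2*log(w)/2 - w**2/4 + C

Use integration by parts with u = log(w), dv = w dw.
Then du = 1/w dw and v = w**2/2.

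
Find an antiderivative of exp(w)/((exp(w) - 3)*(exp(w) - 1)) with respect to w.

Let u = e^w, du = e^w dw.
The integral becomes ∫ du/((u-1)(u-3)); decompose into partial fractions.

log(exp(w) - 3)/2 - log(exp(w) - 1)/2 + C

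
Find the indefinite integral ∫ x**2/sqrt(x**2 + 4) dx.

x*sqrt(x**2 + 4)/2 - 2*log(x + sqrt(x**2 + 4)) + C

Substitute x = 2·tan(θ), so dx = 2·sec(θ)^2 dθ and the radical becomes sqrt(x**2 + 4) = 2·sec(θ) by the Pythagorean identity.
Integrate the resulting trig expression in θ, then back-substitute tan(θ) = x/2, sec(θ) = sqrt(x**2 + 4)/2 (absorbing any constant into C).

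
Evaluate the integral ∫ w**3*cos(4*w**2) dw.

Let u = w², du = 2w dw; rewrite as (1/2)∫ u^1·cos(4u) du.
Now integrate by parts 1 time.

w**2*sin(4*w**2)/8 + cos(4*w**2)/32 + C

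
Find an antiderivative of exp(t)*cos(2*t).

Let I denote the integral. Integrate by parts with u = cos(2*t), dv = exp(t) dt, so v = exp(t): I = exp(t)*cos(2*t) + 2·∫ exp(t)*sin(2*t) dt.
Apply parts again with u = sin(2*t), dv = exp(t) dt: ∫ exp(t)*sin(2*t) dt = exp(t)*sin(2*t) − 2·I. Substituting back brings back I: I = 2*exp(t)*sin(2*t) + exp(t)*cos(2*t) − 4·I.
Solving for I: (1 + 4)·I equals the remaining terms, so I = (1/5)·(2*exp(t)*sin(2*t) + exp(t)*cos(2*t)).

2*exp(t)*sin(2*t)/5 + exp(t)*cos(2*t)/5 + C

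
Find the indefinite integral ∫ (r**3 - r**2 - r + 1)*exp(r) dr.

Use integration by parts with u = r**3 - r**2 - r + 1, dv = exp(r) dr, so v = exp(r).
Apply parts 3 times (tabular method): alternate signs, differentiate u down to 0, integrate dv up.

(r**3 - 4*r**2 + 7*r - 6)*exp(r) + C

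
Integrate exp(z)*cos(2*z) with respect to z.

Let I denote the integral. Integrate by parts with u = cos(2*z), dv = exp(z) dz, so v = exp(z): I = exp(z)*cos(2*z) + 2·∫ exp(z)*sin(2*z) dz.
Apply parts again with u = sin(2*z), dv = exp(z) dz: ∫ exp(z)*sin(2*z) dz = exp(z)*sin(2*z) − 2·I. Substituting back brings back I: I = 2*exp(z)*sin(2*z) + exp(z)*cos(2*z) − 4·I.
Solving for I: (1 + 4)·I equals the remaining terms, so I = (1/5)·(2*exp(z)*sin(2*z) + exp(z)*cos(2*z)).

2*exp(z)*sin(2*z)/5 + exp(z)*cos(2*z)/5 + C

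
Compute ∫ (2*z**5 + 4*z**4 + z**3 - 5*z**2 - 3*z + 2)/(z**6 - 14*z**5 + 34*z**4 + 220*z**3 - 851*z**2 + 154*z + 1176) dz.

325659*log(z - 7)/774400 + 785*log(z - 3)/448 - 56*log(z - 2)/225 + log(z + 1)/2304 + 577*log(z + 4)/7623 - 43297/(1760*z - 12320) + C

Factor the denominator: (z - 7)**2*(z - 3)*(z - 2)*(z + 1)*(z + 4).
Partial-fraction decomposition: 577/(7623*(z + 4)) + 1/(2304*(z + 1)) - 56/(225*(z - 2)) + 785/(448*(z - 3)) + 325659/(774400*(z - 7)) + 43297/(1760*(z - 7)**2).
Integrate each term; A/(z−a) gives A·log|z−a|; A/(z−a)² gives −A/(z−a).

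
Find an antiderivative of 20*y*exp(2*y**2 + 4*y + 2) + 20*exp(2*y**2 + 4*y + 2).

Let u = 2*y**2 + 4*y + 2, so du = (4*y + 4) dy.
Rewriting, the integral becomes 5·∫ e^u du = 5·e^u.
Substituting back, u = 2*y**2 + 4*y + 2.

5*exp(2*y**2 + 4*y + 2) + C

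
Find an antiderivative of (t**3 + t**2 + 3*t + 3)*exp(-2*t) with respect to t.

(-4*t**3 - 10*t**2 - 22*t - 23)*exp(-2*t)/8 + C

Use integration by parts with u = t**3 + t**2 + 3*t + 3, dv = exp(-2*t) dt, so v = -exp(-2*t)/2.
Apply parts 3 times (tabular method): alternate signs, differentiate u down to 0, integrate dv up.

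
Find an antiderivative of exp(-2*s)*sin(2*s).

-exp(-2*s)*sin(2*s)/4 - exp(-2*s)*cos(2*s)/4 + C

Let I denote the integral. Integrate by parts with u = sin(2*s), dv = exp(-2*s) ds, so v = -exp(-2*s)/2: I = -exp(-2*s)*sin(2*s)/2 + ∫ exp(-2*s)*cos(2*s) ds.
Apply parts again with u = cos(2*s), dv = exp(-2*s) ds: ∫ exp(-2*s)*cos(2*s) ds = -exp(-2*s)*cos(2*s)/2 − I. Substituting back brings back I: I = -exp(-2*s)*sin(2*s)/2 - exp(-2*s)*cos(2*s)/2 − I.
Solving for I: (1 + 1)·I equals the remaining terms, so I = (1/2)·(-exp(-2*s)*sin(2*s)/2 - exp(-2*s)*cos(2*s)/2).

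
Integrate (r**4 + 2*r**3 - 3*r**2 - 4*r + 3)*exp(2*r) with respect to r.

Use integration by parts with u = r**4 + 2*r**3 - 3*r**2 - 4*r + 3, dv = exp(2*r) dr, so v = exp(2*r)/2.
Apply parts 4 times (tabular method): alternate signs, differentiate u down to 0, integrate dv up.

(2*r**4 - 6*r**2 - 2*r + 7)*exp(2*r)/4 + C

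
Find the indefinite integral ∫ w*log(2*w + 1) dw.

Use integration by parts with u = log(2*w + 1), dv = w dw.
Then du = 2/(2*w + 1) dw and v = w**2/2.

w**2*log(2*w + 1)/2 - w**2/4 + w/4 - log(2*w + 1)/8 + C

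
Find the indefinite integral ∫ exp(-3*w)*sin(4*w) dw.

-3*exp(-3*w)*sin(4*w)/25 - 4*exp(-3*w)*cos(4*w)/25 + C

Let I denote the integral. Integrate by parts with u = sin(4*w), dv = exp(-3*w) dw, so v = -exp(-3*w)/3: I = -exp(-3*w)*sin(4*w)/3 + (4/3)·∫ exp(-3*w)*cos(4*w) dw.
Apply parts again with u = cos(4*w), dv = exp(-3*w) dw: ∫ exp(-3*w)*cos(4*w) dw = -exp(-3*w)*cos(4*w)/3 − (4/3)·I. Substituting back brings back I: I = -exp(-3*w)*sin(4*w)/3 - 4*exp(-3*w)*cos(4*w)/9 − (16/9)·I.
Solving for I: (1 + 16/9)·I equals the remaining terms, so I = (9/25)·(-exp(-3*w)*sin(4*w)/3 - 4*exp(-3*w)*cos(4*w)/9).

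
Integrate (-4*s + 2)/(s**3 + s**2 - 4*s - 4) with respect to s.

-log(s - 2)/2 - 2*log(s + 1) + 5*log(s + 2)/2 + C

Factor the denominator: (s - 2)*(s + 1)*(s + 2).
Partial-fraction decomposition: 5/(2*(s + 2)) - 2/(s + 1) - 1/(2*(s - 2)).
Integrate each term: A/(s−a) contributes A·log|s−a|.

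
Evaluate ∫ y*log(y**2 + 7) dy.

Let u = y**2 + 7, so du = (2*y) dy.
The integral becomes (1/2)·∫ log(u) du; integrate by parts with u′=log(u), dv′=du.

y**2*log(y**2 + 7)/2 - y**2/2 + 7*log(y**2 + 7)/2 + C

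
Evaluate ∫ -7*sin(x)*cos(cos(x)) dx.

7*sin(cos(x)) + C

Let u = cos(x), so du = (-sin(x)) dx.
Rewriting, the integral becomes 7·∫ cos(u) du = 7·sin(u).
Substituting back, u = cos(x).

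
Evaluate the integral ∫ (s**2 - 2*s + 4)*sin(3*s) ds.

-s**2*cos(3*s)/3 + 2*s*sin(3*s)/9 + 2*s*cos(3*s)/3 - 2*sin(3*s)/9 - 34*cos(3*s)/27 + C

Use integration by parts with u = s**2 - 2*s + 4, dv = sin(3*s) ds, so v = -cos(3*s)/3.
Apply parts 2 times (tabular method): alternate signs, differentiate u down to 0, integrate dv up.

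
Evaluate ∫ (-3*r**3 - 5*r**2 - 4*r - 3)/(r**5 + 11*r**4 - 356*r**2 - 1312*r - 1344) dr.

-171*log(r - 6)/2080 - 9*log(r + 2)/160 - 56*log(r + 4)/45 + 809*log(r + 7)/585 - 25/(12*r + 48) + C

Factor the denominator: (r - 6)*(r + 2)*(r + 4)**2*(r + 7).
Partial-fraction decomposition: 809/(585*(r + 7)) - 56/(45*(r + 4)) + 25/(12*(r + 4)**2) - 9/(160*(r + 2)) - 171/(2080*(r - 6)).
Integrate each term; A/(r−a) gives A·log|r−a|; A/(r−a)² gives −A/(r−a).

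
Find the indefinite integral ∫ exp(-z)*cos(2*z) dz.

Let I denote the integral. Integrate by parts with u = cos(2*z), dv = exp(-z) dz, so v = -exp(-z): I = -exp(-z)*cos(2*z) − 2·∫ exp(-z)*sin(2*z) dz.
Apply parts again with u = sin(2*z), dv = exp(-z) dz: ∫ exp(-z)*sin(2*z) dz = -exp(-z)*sin(2*z) + 2·I. Substituting back brings back I: I = 2*exp(-z)*sin(2*z) - exp(-z)*cos(2*z) − 4·I.
Solving for I: (1 + 4)·I equals the remaining terms, so I = (1/5)·(2*exp(-z)*sin(2*z) - exp(-z)*cos(2*z)).

2*exp(-z)*sin(2*z)/5 - exp(-z)*cos(2*z)/5 + C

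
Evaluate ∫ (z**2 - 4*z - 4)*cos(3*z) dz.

z**2*sin(3*z)/3 - 4*z*sin(3*z)/3 + 2*z*cos(3*z)/9 - 38*sin(3*z)/27 - 4*cos(3*z)/9 + C

Use integration by parts with u = z**2 - 4*z - 4, dv = cos(3*z) dz, so v = sin(3*z)/3.
Apply parts 2 times (tabular method): alternate signs, differentiate u down to 0, integrate dv up.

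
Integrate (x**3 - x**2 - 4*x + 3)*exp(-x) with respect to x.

Use integration by parts with u = x**3 - x**2 - 4*x + 3, dv = exp(-x) dx, so v = -exp(-x).
Apply parts 3 times (tabular method): alternate signs, differentiate u down to 0, integrate dv up.

(-x**3 - 2*x**2 - 3)*exp(-x) + C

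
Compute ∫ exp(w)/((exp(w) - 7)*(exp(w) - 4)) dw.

Let u = e^w, du = e^w dw.
The integral becomes ∫ du/((u-7)(u-4)); decompose into partial fractions.

log(exp(w) - 7)/3 - log(exp(w) - 4)/3 + C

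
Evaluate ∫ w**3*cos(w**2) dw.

w**2*sin(w**2)/2 + cos(w**2)/2 + C

Let u = w², du = 2w dw; rewrite as (1/2)∫ u^1·cos(1u) du.
Now integrate by parts 1 time.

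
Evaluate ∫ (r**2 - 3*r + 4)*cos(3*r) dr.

r**2*sin(3*r)/3 - r*sin(3*r) + 2*r*cos(3*r)/9 + 34*sin(3*r)/27 - cos(3*r)/3 + C

Use integration by parts with u = r**2 - 3*r + 4, dv = cos(3*r) dr, so v = sin(3*r)/3.
Apply parts 2 times (tabular method): alternate signs, differentiate u down to 0, integrate dv up.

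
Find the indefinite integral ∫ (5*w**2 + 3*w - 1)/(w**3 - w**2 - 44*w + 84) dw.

197*log(w - 6)/52 - 25*log(w - 2)/36 + 223*log(w + 7)/117 + C

Factor the denominator: (w - 6)*(w - 2)*(w + 7).
Partial-fraction decomposition: 223/(117*(w + 7)) - 25/(36*(w - 2)) + 197/(52*(w - 6)).
Integrate each term: A/(w−a) contributes A·log|w−a|.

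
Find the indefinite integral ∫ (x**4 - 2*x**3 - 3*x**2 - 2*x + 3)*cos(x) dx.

Use integration by parts with u = x**4 - 2*x**3 - 3*x**2 - 2*x + 3, dv = cos(x) dx, so v = sin(x).
Apply parts 4 times (tabular method): alternate signs, differentiate u down to 0, integrate dv up.

x**4*sin(x) - 2*x**3*sin(x) + 4*x**3*cos(x) - 15*x**2*sin(x) - 6*x**2*cos(x) + 10*x*sin(x) - 30*x*cos(x) + 33*sin(x) + 10*cos(x) + C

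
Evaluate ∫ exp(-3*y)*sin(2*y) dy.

Let I denote the integral. Integrate by parts with u = sin(2*y), dv = exp(-3*y) dy, so v = -exp(-3*y)/3: I = -exp(-3*y)*sin(2*y)/3 + (2/3)·∫ exp(-3*y)*cos(2*y) dy.
Apply parts again with u = cos(2*y), dv = exp(-3*y) dy: ∫ exp(-3*y)*cos(2*y) dy = -exp(-3*y)*cos(2*y)/3 − (2/3)·I. Substituting back brings back I: I = -exp(-3*y)*sin(2*y)/3 - 2*exp(-3*y)*cos(2*y)/9 − (4/9)·I.
Solving for I: (1 + 4/9)·I equals the remaining terms, so I = (9/13)·(-exp(-3*y)*sin(2*y)/3 - 2*exp(-3*y)*cos(2*y)/9).

-3*exp(-3*y)*sin(2*y)/13 - 2*exp(-3*y)*cos(2*y)/13 + C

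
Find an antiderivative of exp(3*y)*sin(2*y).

3*exp(3*y)*sin(2*y)/13 - 2*exp(3*y)*cos(2*y)/13 + C

Let I denote the integral. Integrate by parts with u = sin(2*y), dv = exp(3*y) dy, so v = exp(3*y)/3: I = exp(3*y)*sin(2*y)/3 − (2/3)·∫ exp(3*y)*cos(2*y) dy.
Apply parts again with u = cos(2*y), dv = exp(3*y) dy: ∫ exp(3*y)*cos(2*y) dy = exp(3*y)*cos(2*y)/3 + (2/3)·I. Substituting back brings back I: I = exp(3*y)*sin(2*y)/3 - 2*exp(3*y)*cos(2*y)/9 − (4/9)·I.
Solving for I: (1 + 4/9)·I equals the remaining terms, so I = (9/13)·(exp(3*y)*sin(2*y)/3 - 2*exp(3*y)*cos(2*y)/9).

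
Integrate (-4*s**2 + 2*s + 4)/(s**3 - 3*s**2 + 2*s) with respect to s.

2*log(s) - 4*log(s - 2) - 2*log(s - 1) + C

Factor the denominator: s*(s - 2)*(s - 1).
Partial-fraction decomposition: -2/(s - 1) - 4/(s - 2) + 2/s.
Integrate each term: A/(s−a) contributes A·log|s−a|.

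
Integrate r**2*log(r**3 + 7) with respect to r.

Let u = r**3 + 7, so du = (3*r**2) dr.
The integral becomes (1/3)·∫ log(u) du; integrate by parts with u′=log(u), dv′=du.

r**3*log(r**3 + 7)/3 - r**3/3 + 7*log(r**3 + 7)/3 + C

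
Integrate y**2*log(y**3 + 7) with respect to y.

y**3*log(y**3 + 7)/3 - y**3/3 + 7*log(y**3 + 7)/3 + C

Let u = y**3 + 7, so du = (3*y**2) dy.
The integral becomes (1/3)·∫ log(u) du; integrate by parts with u′=log(u), dv′=du.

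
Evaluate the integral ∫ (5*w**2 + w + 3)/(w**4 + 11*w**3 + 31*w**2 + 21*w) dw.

Factor the denominator: w*(w + 1)*(w + 3)*(w + 7).
Partial-fraction decomposition: -241/(168*(w + 7)) + 15/(8*(w + 3)) - 7/(12*(w + 1)) + 1/(7*w).
Integrate each term: A/(w−a) contributes A·log|w−a|.

log(w)/7 - 7*log(w + 1)/12 + 15*log(w + 3)/8 - 241*log(w + 7)/168 + C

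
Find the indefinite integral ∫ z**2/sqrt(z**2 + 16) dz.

Substitute z = 4·tan(θ), so dz = 4·sec(θ)^2 dθ and the radical becomes sqrt(z**2 + 16) = 4·sec(θ) by the Pythagorean identity.
Integrate the resulting trig expression in θ, then back-substitute tan(θ) = z/4, sec(θ) = sqrt(z**2 + 16)/4 (absorbing any constant into C).

z*sqrt(z**2 + 16)/2 - 8*log(z + sqrt(z**2 + 16)) + C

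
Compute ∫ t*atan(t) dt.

t**2*atan(t)/2 - t/2 + atan(t)/2 + C

Use integration by parts with u = arctan(t), dv = t dt.
Then du = 1/(t**2 + 1) dt.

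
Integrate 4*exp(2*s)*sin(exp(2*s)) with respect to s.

-2*cos(exp(2*s)) + C

Let u = exp(2*s), so du = (2*exp(2*s)) ds.
Rewriting, the integral becomes 2·∫ sin(u) du = 2·-cos(u).
Substituting back, u = exp(2*s).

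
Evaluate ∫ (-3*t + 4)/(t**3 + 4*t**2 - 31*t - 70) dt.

Factor the denominator: (t - 5)*(t + 2)*(t + 7).
Partial-fraction decomposition: 5/(12*(t + 7)) - 2/(7*(t + 2)) - 11/(84*(t - 5)).
Integrate each term: A/(t−a) contributes A·log|t−a|.

-11*log(t - 5)/84 - 2*log(t + 2)/7 + 5*log(t + 7)/12 + C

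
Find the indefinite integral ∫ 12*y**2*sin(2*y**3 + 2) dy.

-2*cos(2*y**3 + 2) + C

Let u = 2*y**3 + 2, so du = (6*y**2) dy.
Rewriting, the integral becomes 2·∫ sin(u) du = 2·-cos(u).
Substituting back, u = 2*y**3 + 2.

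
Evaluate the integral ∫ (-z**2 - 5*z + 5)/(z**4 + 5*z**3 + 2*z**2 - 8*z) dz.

Factor the denominator: z*(z - 1)*(z + 2)*(z + 4).
Partial-fraction decomposition: -9/(40*(z + 4)) + 11/(12*(z + 2)) - 1/(15*(z - 1)) - 5/(8*z).
Integrate each term: A/(z−a) contributes A·log|z−a|.

-5*log(z)/8 - log(z - 1)/15 + 11*log(z + 2)/12 - 9*log(z + 4)/40 + C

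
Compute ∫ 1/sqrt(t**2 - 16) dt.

Substitute t = 4·sec(θ), so dt = 4·sec(θ)*tan(θ) dθ and the radical becomes sqrt(t**2 - 16) = 4·tan(θ) by the Pythagorean identity.
Integrate the resulting trig expression in θ, then back-substitute sec(θ) = t/4, tan(θ) = sqrt(t**2 - 16)/4 (absorbing any constant into C).

log(t + sqrt(t**2 - 16)) + C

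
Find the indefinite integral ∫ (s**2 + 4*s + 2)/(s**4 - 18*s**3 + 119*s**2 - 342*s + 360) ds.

Factor the denominator: (s - 6)*(s - 5)*(s - 4)*(s - 3).
Partial-fraction decomposition: -23/(6*(s - 3)) + 17/(s - 4) - 47/(2*(s - 5)) + 31/(3*(s - 6)).
Integrate each term: A/(s−a) contributes A·log|s−a|.

31*log(s - 6)/3 - 47*log(s - 5)/2 + 17*log(s - 4) - 23*log(s - 3)/6 + C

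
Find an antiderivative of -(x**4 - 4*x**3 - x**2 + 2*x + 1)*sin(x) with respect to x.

x**4*cos(x) - 4*x**3*sin(x) - 4*x**3*cos(x) + 12*x**2*sin(x) - 13*x**2*cos(x) + 26*x*sin(x) + 26*x*cos(x) - 26*sin(x) + 27*cos(x) + C

Use integration by parts with u = x**4 - 4*x**3 - x**2 + 2*x + 1, dv = -sin(x) dx, so v = cos(x).
Apply parts 4 times (tabular method): alternate signs, differentiate u down to 0, integrate dv up.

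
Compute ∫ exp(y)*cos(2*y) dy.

Let I denote the integral. Integrate by parts with u = cos(2*y), dv = exp(y) dy, so v = exp(y): I = exp(y)*cos(2*y) + 2·∫ exp(y)*sin(2*y) dy.
Apply parts again with u = sin(2*y), dv = exp(y) dy: ∫ exp(y)*sin(2*y) dy = exp(y)*sin(2*y) − 2·I. Substituting back brings back I: I = 2*exp(y)*sin(2*y) + exp(y)*cos(2*y) − 4·I.
Solving for I: (1 + 4)·I equals the remaining terms, so I = (1/5)·(2*exp(y)*sin(2*y) + exp(y)*cos(2*y)).

2*exp(y)*sin(2*y)/5 + exp(y)*cos(2*y)/5 + C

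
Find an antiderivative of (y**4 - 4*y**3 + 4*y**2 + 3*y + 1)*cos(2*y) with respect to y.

y**4*sin(2*y)/2 - 2*y**3*sin(2*y) + y**3*cos(2*y) + y**2*sin(2*y)/2 - 3*y**2*cos(2*y) + 9*y*sin(2*y)/2 + y*cos(2*y)/2 + sin(2*y)/4 + 9*cos(2*y)/4 + C

Use integration by parts with u = y**4 - 4*y**3 + 4*y**2 + 3*y + 1, dv = cos(2*y) dy, so v = sin(2*y)/2.
Apply parts 4 times (tabular method): alternate signs, differentiate u down to 0, integrate dv up.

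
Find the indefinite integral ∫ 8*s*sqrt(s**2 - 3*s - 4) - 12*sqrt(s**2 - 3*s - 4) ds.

8*(s**2 - 3*s - 4)**(3/2)/3 + C

Let u = s**2 - 3*s - 4, so du = (2*s - 3) ds.
Rewriting, the integral becomes 4·∫ √u du = 4·(2/3)u^(3/2).
Substituting back, u = s**2 - 3*s - 4.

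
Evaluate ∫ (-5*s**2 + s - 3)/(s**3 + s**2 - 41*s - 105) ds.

Factor the denominator: (s - 7)*(s + 3)*(s + 5).
Partial-fraction decomposition: -133/(24*(s + 5)) + 51/(20*(s + 3)) - 241/(120*(s - 7)).
Integrate each term: A/(s−a) contributes A·log|s−a|.

-241*log(s - 7)/120 + 51*log(s + 3)/20 - 133*log(s + 5)/24 + C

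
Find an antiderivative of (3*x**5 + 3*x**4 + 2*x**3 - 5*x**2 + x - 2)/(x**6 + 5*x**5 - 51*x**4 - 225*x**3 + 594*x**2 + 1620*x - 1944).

Factor the denominator: (x - 6)*(x - 3)*(x - 1)*(x + 3)*(x + 6)**2.
Partial-fraction decomposition: 57835/(35721*(x + 6)) - 5015/(567*(x + 6)**2) + 295/(972*(x + 3)) + 1/(980*(x - 1)) - 491/(1458*(x - 3)) + 1717/(1215*(x - 6)).
Integrate each term; A/(x−a) gives A·log|x−a|; A/(x−a)² gives −A/(x−a).

1717*log(x - 6)/1215 - 491*log(x - 3)/1458 + log(x - 1)/980 + 295*log(x + 3)/972 + 57835*log(x + 6)/35721 + 5015/(567*x + 3402) + C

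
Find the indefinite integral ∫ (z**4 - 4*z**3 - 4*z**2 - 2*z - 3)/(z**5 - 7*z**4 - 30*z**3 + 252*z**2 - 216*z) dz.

Factor the denominator: z*(z - 6)**2*(z - 1)*(z + 6).
Partial-fraction decomposition: 75/(224*(z + 6)) - 12/(175*(z - 1)) + 5183/(7200*(z - 6)) + 91/(120*(z - 6)**2) + 1/(72*z).
Integrate each term; A/(z−a) gives A·log|z−a|; A/(z−a)² gives −A/(z−a).

log(z)/72 + 5183*log(z - 6)/7200 - 12*log(z - 1)/175 + 75*log(z + 6)/224 - 91/(120*z - 720) + C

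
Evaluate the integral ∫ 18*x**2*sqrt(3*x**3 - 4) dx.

4*(3*x**3 - 4)**(3/2)/3 + C

Let u = 3*x**3 - 4, so du = (9*x**2) dx.
Rewriting, the integral becomes 2·∫ √u du = 2·(2/3)u^(3/2).
Substituting back, u = 3*x**3 - 4.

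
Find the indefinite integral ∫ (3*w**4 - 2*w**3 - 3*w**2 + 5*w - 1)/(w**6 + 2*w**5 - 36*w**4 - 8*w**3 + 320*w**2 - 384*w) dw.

Factor the denominator: w*(w - 4)*(w - 2)**2*(w + 4)*(w + 6).
Partial-fraction decomposition: -4181/(7680*(w + 6)) + 827/(2304*(w + 4)) - 1357/(4608*(w - 2)) - 29/(192*(w - 2)**2) + 611/(1280*(w - 4)) + 1/(384*w).
Integrate each term; A/(w−a) gives A·log|w−a|; A/(w−a)² gives −A/(w−a).

log(w)/384 + 611*log(w - 4)/1280 - 1357*log(w - 2)/4608 + 827*log(w + 4)/2304 - 4181*log(w + 6)/7680 + 29/(192*w - 384) + C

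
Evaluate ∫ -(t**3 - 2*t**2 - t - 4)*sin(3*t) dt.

t**3*cos(3*t)/3 - t**2*sin(3*t)/3 - 2*t**2*cos(3*t)/3 + 4*t*sin(3*t)/9 - 5*t*cos(3*t)/9 + 5*sin(3*t)/27 - 32*cos(3*t)/27 + C

Use integration by parts with u = t**3 - 2*t**2 - t - 4, dv = -sin(3*t) dt, so v = cos(3*t)/3.
Apply parts 3 times (tabular method): alternate signs, differentiate u down to 0, integrate dv up.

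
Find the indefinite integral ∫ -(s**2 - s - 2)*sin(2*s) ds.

s**2*cos(2*s)/2 - s*sin(2*s)/2 - s*cos(2*s)/2 + sin(2*s)/4 - 5*cos(2*s)/4 + C

Use integration by parts with u = s**2 - s - 2, dv = -sin(2*s) ds, so v = cos(2*s)/2.
Apply parts 2 times (tabular method): alternate signs, differentiate u down to 0, integrate dv up.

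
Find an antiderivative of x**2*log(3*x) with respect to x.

x**3*(log(x) + log(3))/3 - x**3/9 + C

Use integration by parts with u = log(3*x), dv = x**2 dx.
Then du = 1/x dx and v = x**3/3.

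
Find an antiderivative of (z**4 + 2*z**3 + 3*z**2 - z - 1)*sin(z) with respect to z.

Use integration by parts with u = z**4 + 2*z**3 + 3*z**2 - z - 1, dv = sin(z) dz, so v = -cos(z).
Apply parts 4 times (tabular method): alternate signs, differentiate u down to 0, integrate dv up.

-z**4*cos(z) + 4*z**3*sin(z) - 2*z**3*cos(z) + 6*z**2*sin(z) + 9*z**2*cos(z) - 18*z*sin(z) + 13*z*cos(z) - 13*sin(z) - 17*cos(z) + C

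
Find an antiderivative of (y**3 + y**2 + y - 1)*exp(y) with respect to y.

Use integration by parts with u = y**3 + y**2 + y - 1, dv = exp(y) dy, so v = exp(y).
Apply parts 3 times (tabular method): alternate signs, differentiate u down to 0, integrate dv up.

(y**3 - 2*y**2 + 5*y - 6)*exp(y) + C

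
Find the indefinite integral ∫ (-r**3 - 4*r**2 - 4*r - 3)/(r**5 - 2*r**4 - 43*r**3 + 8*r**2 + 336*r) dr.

-log(r)/112 - 285*log(r - 7)/1694 + 13*log(r - 3)/98 + 4223*log(r + 4)/94864 + 13/(308*r + 1232) + C

Factor the denominator: r*(r - 7)*(r - 3)*(r + 4)**2.
Partial-fraction decomposition: 4223/(94864*(r + 4)) - 13/(308*(r + 4)**2) + 13/(98*(r - 3)) - 285/(1694*(r - 7)) - 1/(112*r).
Integrate each term; A/(r−a) gives A·log|r−a|; A/(r−a)² gives −A/(r−a).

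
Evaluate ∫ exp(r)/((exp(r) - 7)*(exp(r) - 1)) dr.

Let u = e^r, du = e^r dr.
The integral becomes ∫ du/((u-1)(u-7)); decompose into partial fractions.

log(exp(r) - 7)/6 - log(exp(r) - 1)/6 + C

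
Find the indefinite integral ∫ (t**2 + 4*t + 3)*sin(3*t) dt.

-t**2*cos(3*t)/3 + 2*t*sin(3*t)/9 - 4*t*cos(3*t)/3 + 4*sin(3*t)/9 - 25*cos(3*t)/27 + C

Use integration by parts with u = t**2 + 4*t + 3, dv = sin(3*t) dt, so v = -cos(3*t)/3.
Apply parts 2 times (tabular method): alternate signs, differentiate u down to 0, integrate dv up.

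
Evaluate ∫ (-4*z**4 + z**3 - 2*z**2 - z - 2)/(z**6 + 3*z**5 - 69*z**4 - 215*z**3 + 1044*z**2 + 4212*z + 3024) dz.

Factor the denominator: (z - 6)**2*(z + 1)*(z + 3)*(z + 4)*(z + 7).
Partial-fraction decomposition: 1255/(1521*(z + 7)) - 559/(450*(z + 4)) + 46/(81*(z + 3)) - 2/(441*(z + 1)) - 4905239/(33538050*(z - 6)) - 2524/(4095*(z - 6)**2).
Integrate each term; A/(z−a) gives A·log|z−a|; A/(z−a)² gives −A/(z−a).

-4905239*log(z - 6)/33538050 - 2*log(z + 1)/441 + 46*log(z + 3)/81 - 559*log(z + 4)/450 + 1255*log(z + 7)/1521 + 2524/(4095*z - 24570) + C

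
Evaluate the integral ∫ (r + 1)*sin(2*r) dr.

Use integration by parts with u = r + 1, dv = sin(2*r) dr, so v = -cos(2*r)/2.
Apply parts 1 times (tabular method): alternate signs, differentiate u down to 0, integrate dv up.

-r*cos(2*r)/2 + sin(2*r)/4 - cos(2*r)/2 + C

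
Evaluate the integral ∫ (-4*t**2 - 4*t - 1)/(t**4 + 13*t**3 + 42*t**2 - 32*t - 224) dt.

-25*log(t - 2)/324 - 217*log(t + 4)/108 + 169*log(t + 7)/81 - 49/(18*t + 72) + C

Factor the denominator: (t - 2)*(t + 4)**2*(t + 7).
Partial-fraction decomposition: 169/(81*(t + 7)) - 217/(108*(t + 4)) + 49/(18*(t + 4)**2) - 25/(324*(t - 2)).
Integrate each term; A/(t−a) gives A·log|t−a|; A/(t−a)² gives −A/(t−a).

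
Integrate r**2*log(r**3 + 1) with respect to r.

r**3*log(r**3 + 1)/3 - r**3/3 + log(r**3 + 1)/3 + C

Let u = r**3 + 1, so du = (3*r**2) dr.
The integral becomes (1/3)·∫ log(u) du; integrate by parts with u′=log(u), dv′=du.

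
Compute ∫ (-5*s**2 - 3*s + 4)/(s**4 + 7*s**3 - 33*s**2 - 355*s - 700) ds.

Factor the denominator: (s - 7)*(s + 4)*(s + 5)**2.
Partial-fraction decomposition: -407/(72*(s + 5)) - 53/(6*(s + 5)**2) + 64/(11*(s + 4)) - 131/(792*(s - 7)).
Integrate each term; A/(s−a) gives A·log|s−a|; A/(s−a)² gives −A/(s−a).

-131*log(s - 7)/792 + 64*log(s + 4)/11 - 407*log(s + 5)/72 + 53/(6*s + 30) + C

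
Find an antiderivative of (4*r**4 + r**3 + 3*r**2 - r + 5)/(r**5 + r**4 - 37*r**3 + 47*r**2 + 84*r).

5*log(r)/84 + 1137*log(r - 4)/220 - 19*log(r - 3)/6 - log(r + 1)/10 + 157*log(r + 7)/77 + C

Factor the denominator: r*(r - 4)*(r - 3)*(r + 1)*(r + 7).
Partial-fraction decomposition: 157/(77*(r + 7)) - 1/(10*(r + 1)) - 19/(6*(r - 3)) + 1137/(220*(r - 4)) + 5/(84*r).
Integrate each term: A/(r−a) contributes A·log|r−a|.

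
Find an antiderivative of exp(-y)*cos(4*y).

Let I denote the integral. Integrate by parts with u = cos(4*y), dv = exp(-y) dy, so v = -exp(-y): I = -exp(-y)*cos(4*y) − 4·∫ exp(-y)*sin(4*y) dy.
Apply parts again with u = sin(4*y), dv = exp(-y) dy: ∫ exp(-y)*sin(4*y) dy = -exp(-y)*sin(4*y) + 4·I. Substituting back brings back I: I = 4*exp(-y)*sin(4*y) - exp(-y)*cos(4*y) − 16·I.
Solving for I: (1 + 16)·I equals the remaining terms, so I = (1/17)·(4*exp(-y)*sin(4*y) - exp(-y)*cos(4*y)).

4*exp(-y)*sin(4*y)/17 - exp(-y)*cos(4*y)/17 + C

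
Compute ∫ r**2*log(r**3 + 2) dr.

r**3*log(r**3 + 2)/3 - r**3/3 + 2*log(r**3 + 2)/3 + C

Let u = r**3 + 2, so du = (3*r**2) dr.
The integral becomes (1/3)·∫ log(u) du; integrate by parts with u′=log(u), dv′=du.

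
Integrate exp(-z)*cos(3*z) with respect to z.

3*exp(-z)*sin(3*z)/10 - exp(-z)*cos(3*z)/10 + C

Let I denote the integral. Integrate by parts with u = cos(3*z), dv = exp(-z) dz, so v = -exp(-z): I = -exp(-z)*cos(3*z) − 3·∫ exp(-z)*sin(3*z) dz.
Apply parts again with u = sin(3*z), dv = exp(-z) dz: ∫ exp(-z)*sin(3*z) dz = -exp(-z)*sin(3*z) + 3·I. Substituting back brings back I: I = 3*exp(-z)*sin(3*z) - exp(-z)*cos(3*z) − 9·I.
Solving for I: (1 + 9)·I equals the remaining terms, so I = (1/10)·(3*exp(-z)*sin(3*z) - exp(-z)*cos(3*z)).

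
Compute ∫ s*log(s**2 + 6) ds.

Let u = s**2 + 6, so du = (2*s) ds.
The integral becomes (1/2)·∫ log(u) du; integrate by parts with u′=log(u), dv′=du.

s**2*log(s**2 + 6)/2 - s**2/2 + 3*log(s**2 + 6) + C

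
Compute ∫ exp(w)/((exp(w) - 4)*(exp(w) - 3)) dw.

Let u = e^w, du = e^w dw.
The integral becomes ∫ du/((u-3)(u-4)); decompose into partial fractions.

log(exp(w) - 4) - log(exp(w) - 3) + C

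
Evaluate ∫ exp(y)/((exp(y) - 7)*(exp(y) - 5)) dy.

Let u = e^y, du = e^y dy.
The integral becomes ∫ du/((u-5)(u-7)); decompose into partial fractions.

log(exp(y) - 7)/2 - log(exp(y) - 5)/2 + C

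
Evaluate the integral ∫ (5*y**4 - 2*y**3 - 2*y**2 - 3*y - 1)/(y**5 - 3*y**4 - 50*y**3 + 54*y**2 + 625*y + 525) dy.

Factor the denominator: (y - 7)*(y - 5)*(y + 1)*(y + 3)*(y + 5).
Partial-fraction decomposition: 1113/(320*(y + 5)) - 449/(320*(y + 3)) + 7/(384*(y + 1)) - 2809/(960*(y - 5)) + 3733/(640*(y - 7)).
Integrate each term: A/(y−a) contributes A·log|y−a|.

3733*log(y - 7)/640 - 2809*log(y - 5)/960 + 7*log(y + 1)/384 - 449*log(y + 3)/320 + 1113*log(y + 5)/320 + C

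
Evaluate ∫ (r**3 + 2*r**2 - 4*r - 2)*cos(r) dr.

Use integration by parts with u = r**3 + 2*r**2 - 4*r - 2, dv = cos(r) dr, so v = sin(r).
Apply parts 3 times (tabular method): alternate signs, differentiate u down to 0, integrate dv up.

r**3*sin(r) + 2*r**2*sin(r) + 3*r**2*cos(r) - 10*r*sin(r) + 4*r*cos(r) - 6*sin(r) - 10*cos(r) + C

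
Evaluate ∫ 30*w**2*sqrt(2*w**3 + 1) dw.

Let u = 2*w**3 + 1, so du = (6*w**2) dw.
Rewriting, the integral becomes 5·∫ √u du = 5·(2/3)u^(3/2).
Substituting back, u = 2*w**3 + 1.

10*(2*w**3 + 1)**(3/2)/3 + C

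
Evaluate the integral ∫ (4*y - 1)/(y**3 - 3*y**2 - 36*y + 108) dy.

23*log(y - 6)/36 - 11*log(y - 3)/27 - 25*log(y + 6)/108 + C

Factor the denominator: (y - 6)*(y - 3)*(y + 6).
Partial-fraction decomposition: -25/(108*(y + 6)) - 11/(27*(y - 3)) + 23/(36*(y - 6)).
Integrate each term: A/(y−a) contributes A·log|y−a|.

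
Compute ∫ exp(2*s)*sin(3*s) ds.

2*exp(2*s)*sin(3*s)/13 - 3*exp(2*s)*cos(3*s)/13 + C

Let I denote the integral. Integrate by parts with u = sin(3*s), dv = exp(2*s) ds, so v = exp(2*s)/2: I = exp(2*s)*sin(3*s)/2 − (3/2)·∫ exp(2*s)*cos(3*s) ds.
Apply parts again with u = cos(3*s), dv = exp(2*s) ds: ∫ exp(2*s)*cos(3*s) ds = exp(2*s)*cos(3*s)/2 + (3/2)·I. Substituting back brings back I: I = exp(2*s)*sin(3*s)/2 - 3*exp(2*s)*cos(3*s)/4 − (9/4)·I.
Solving for I: (1 + 9/4)·I equals the remaining terms, so I = (4/13)·(exp(2*s)*sin(3*s)/2 - 3*exp(2*s)*cos(3*s)/4).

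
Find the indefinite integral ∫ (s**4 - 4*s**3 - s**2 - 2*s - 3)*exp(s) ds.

(s**4 - 8*s**3 + 23*s**2 - 48*s + 45)*exp(s) + C

Use integration by parts with u = s**4 - 4*s**3 - s**2 - 2*s - 3, dv = exp(s) ds, so v = exp(s).
Apply parts 4 times (tabular method): alternate signs, differentiate u down to 0, integrate dv up.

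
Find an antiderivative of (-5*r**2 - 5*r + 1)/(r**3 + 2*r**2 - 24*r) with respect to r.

Factor the denominator: r*(r - 4)*(r + 6).
Partial-fraction decomposition: -149/(60*(r + 6)) - 99/(40*(r - 4)) - 1/(24*r).
Integrate each term: A/(r−a) contributes A·log|r−a|.

-log(r)/24 - 99*log(r - 4)/40 - 149*log(r + 6)/60 + C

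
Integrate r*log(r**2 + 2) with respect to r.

Let u = r**2 + 2, so du = (2*r) dr.
The integral becomes (1/2)·∫ log(u) du; integrate by parts with u′=log(u), dv′=du.

r**2*log(r**2 + 2)/2 - r**2/2 + log(r**2 + 2) + C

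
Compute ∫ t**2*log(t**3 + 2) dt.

Let u = t**3 + 2, so du = (3*t**2) dt.
The integral becomes (1/3)·∫ log(u) du; integrate by parts with u′=log(u), dv′=du.

t**3*log(t**3 + 2)/3 - t**3/3 + 2*log(t**3 + 2)/3 + C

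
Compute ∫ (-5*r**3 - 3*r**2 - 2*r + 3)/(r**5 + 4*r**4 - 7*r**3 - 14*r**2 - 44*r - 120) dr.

Factor the denominator: (r - 3)*(r + 2)*(r + 5)*(r**2 + 4).
Partial-fraction decomposition: -3*(201*r + 590)/(3016*(r**2 + 4)) + 563/(696*(r + 5)) - 7/(24*(r + 2)) - 33/(104*(r - 3)).
Integrate each term; A/(r−a) gives A·log|r−a|; the (Br+D)/(r²+p²) term gives a log and an atan.

-33*log(r - 3)/104 - 7*log(r + 2)/24 + 563*log(r + 5)/696 - 603*log(r**2 + 4)/6032 - 885*atan(r/2)/3016 + C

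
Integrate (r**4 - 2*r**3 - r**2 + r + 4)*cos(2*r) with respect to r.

Use integration by parts with u = r**4 - 2*r**3 - r**2 + r + 4, dv = cos(2*r) dr, so v = sin(2*r)/2.
Apply parts 4 times (tabular method): alternate signs, differentiate u down to 0, integrate dv up.

r**4*sin(2*r)/2 - r**3*sin(2*r) + r**3*cos(2*r) - 2*r**2*sin(2*r) - 3*r**2*cos(2*r)/2 + 2*r*sin(2*r) - 2*r*cos(2*r) + 3*sin(2*r) + cos(2*r) + C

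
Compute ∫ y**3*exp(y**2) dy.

Let u = y², du = 2y dy; rewrite as (1/2)∫ u^1·exp(1u) du.
Now integrate by parts 1 time.

(y**2 - 1)*exp(y**2)/2 + C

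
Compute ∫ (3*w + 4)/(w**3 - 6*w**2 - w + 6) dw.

22*log(w - 6)/35 - 7*log(w - 1)/10 + log(w + 1)/14 + C

Factor the denominator: (w - 6)*(w - 1)*(w + 1).
Partial-fraction decomposition: 1/(14*(w + 1)) - 7/(10*(w - 1)) + 22/(35*(w - 6)).
Integrate each term: A/(w−a) contributes A·log|w−a|.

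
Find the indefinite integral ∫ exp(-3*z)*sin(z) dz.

-3*exp(-3*z)*sin(z)/10 - exp(-3*z)*cos(z)/10 + C

Let I denote the integral. Integrate by parts with u = sin(z), dv = exp(-3*z) dz, so v = -exp(-3*z)/3: I = -exp(-3*z)*sin(z)/3 + (1/3)·∫ exp(-3*z)*cos(z) dz.
Apply parts again with u = cos(z), dv = exp(-3*z) dz: ∫ exp(-3*z)*cos(z) dz = -exp(-3*z)*cos(z)/3 − (1/3)·I. Substituting back brings back I: I = -exp(-3*z)*sin(z)/3 - exp(-3*z)*cos(z)/9 − (1/9)·I.
Solving for I: (1 + 1/9)·I equals the remaining terms, so I = (9/10)·(-exp(-3*z)*sin(z)/3 - exp(-3*z)*cos(z)/9).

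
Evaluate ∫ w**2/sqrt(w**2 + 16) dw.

w*sqrt(w**2 + 16)/2 - 8*log(w + sqrt(w**2 + 16)) + C

Substitute w = 4·tan(θ), so dw = 4·sec(θ)^2 dθ and the radical becomes sqrt(w**2 + 16) = 4·sec(θ) by the Pythagorean identity.
Integrate the resulting trig expression in θ, then back-substitute tan(θ) = w/4, sec(θ) = sqrt(w**2 + 16)/4 (absorbing any constant into C).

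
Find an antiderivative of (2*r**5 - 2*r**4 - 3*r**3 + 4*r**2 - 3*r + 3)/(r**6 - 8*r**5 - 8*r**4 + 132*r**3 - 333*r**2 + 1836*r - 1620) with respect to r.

20081*log(r - 6)/12375 + log(r - 1)/1500 + 637*log(r + 5)/2244 + 887*log(r**2 + 9)/19125 + 929*atan(r/3)/4250 - 377/(75*r - 450) + C

Factor the denominator: (r - 6)**2*(r - 1)*(r + 5)*(r**2 + 9).
Partial-fraction decomposition: (3548*r + 25083)/(38250*(r**2 + 9)) + 637/(2244*(r + 5)) + 1/(1500*(r - 1)) + 20081/(12375*(r - 6)) + 377/(75*(r - 6)**2).
Integrate each term; A/(r−a) gives A·log|r−a|; the (Br+D)/(r²+p²) term gives a log and an atan.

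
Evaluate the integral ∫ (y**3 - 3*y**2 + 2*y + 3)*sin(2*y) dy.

-y**3*cos(2*y)/2 + 3*y**2*sin(2*y)/4 + 3*y**2*cos(2*y)/2 - 3*y*sin(2*y)/2 - y*cos(2*y)/4 + sin(2*y)/8 - 9*cos(2*y)/4 + C

Use integration by parts with u = y**3 - 3*y**2 + 2*y + 3, dv = sin(2*y) dy, so v = -cos(2*y)/2.
Apply parts 3 times (tabular method): alternate signs, differentiate u down to 0, integrate dv up.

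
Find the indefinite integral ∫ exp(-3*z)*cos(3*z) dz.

Let I denote the integral. Integrate by parts with u = cos(3*z), dv = exp(-3*z) dz, so v = -exp(-3*z)/3: I = -exp(-3*z)*cos(3*z)/3 − ∫ exp(-3*z)*sin(3*z) dz.
Apply parts again with u = sin(3*z), dv = exp(-3*z) dz: ∫ exp(-3*z)*sin(3*z) dz = -exp(-3*z)*sin(3*z)/3 + I. Substituting back brings back I: I = exp(-3*z)*sin(3*z)/3 - exp(-3*z)*cos(3*z)/3 − I.
Solving for I: (1 + 1)·I equals the remaining terms, so I = (1/2)·(exp(-3*z)*sin(3*z)/3 - exp(-3*z)*cos(3*z)/3).

exp(-3*z)*sin(3*z)/6 - exp(-3*z)*cos(3*z)/6 + C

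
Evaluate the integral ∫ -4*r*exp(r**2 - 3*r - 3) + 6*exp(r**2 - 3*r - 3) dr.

Let u = r**2 - 3*r - 3, so du = (2*r - 3) dr.
Rewriting, the integral becomes -2·∫ e^u du = -2·e^u.
Substituting back, u = r**2 - 3*r - 3.

-2*exp(r**2 - 3*r - 3) + C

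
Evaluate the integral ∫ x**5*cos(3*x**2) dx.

x**4*sin(3*x**2)/6 + x**2*cos(3*x**2)/9 - sin(3*x**2)/27 + C

Let u = x², du = 2x dx; rewrite as (1/2)∫ u^2·cos(3u) du.
Now integrate by parts 2 times.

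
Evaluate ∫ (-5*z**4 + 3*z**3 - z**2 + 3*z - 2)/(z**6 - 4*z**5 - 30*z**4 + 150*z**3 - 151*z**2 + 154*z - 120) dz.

Factor the denominator: (z - 5)*(z - 4)*(z - 1)*(z + 6)*(z**2 + 1).
Partial-fraction decomposition: 3*(79*z + 44)/(8177*(z**2 + 1)) + 3592/(14245*(z + 6)) - 1/(84*(z - 1)) + 547/(255*(z - 4)) - 1381/(572*(z - 5)).
Integrate each term; A/(z−a) gives A·log|z−a|; the (Bz+D)/(z²+p²) term gives a log and an atan.

-1381*log(z - 5)/572 + 547*log(z - 4)/255 - log(z - 1)/84 + 3592*log(z + 6)/14245 + 237*log(z**2 + 1)/16354 + 132*atan(z)/8177 + C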